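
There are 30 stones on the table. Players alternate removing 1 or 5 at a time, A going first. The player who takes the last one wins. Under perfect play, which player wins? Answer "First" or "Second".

Second

i:   0  1  2  3  4  5  6  7  8  9 10 11 12 13 14 15 16 17 18 19 20 21 22 23 24 25 26 27 28 29 30
     L  W  L  W  L  W  L  W  L  W  L  W  L  W  L  W  L  W  L  W  L  W  L  W  L  W  L  W  L  W  L
Position 30 is L, so the second player wins.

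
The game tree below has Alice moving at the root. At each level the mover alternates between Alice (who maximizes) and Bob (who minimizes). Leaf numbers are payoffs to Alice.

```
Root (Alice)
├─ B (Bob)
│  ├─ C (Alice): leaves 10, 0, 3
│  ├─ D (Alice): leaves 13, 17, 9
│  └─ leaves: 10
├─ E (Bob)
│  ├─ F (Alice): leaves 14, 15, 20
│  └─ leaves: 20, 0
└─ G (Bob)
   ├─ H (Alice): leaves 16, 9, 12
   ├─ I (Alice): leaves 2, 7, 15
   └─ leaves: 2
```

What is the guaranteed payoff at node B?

10

C: max(10, 0, 3) = 10
D: max(13, 17, 9) = 17
B: min(10, 17, 10) = 10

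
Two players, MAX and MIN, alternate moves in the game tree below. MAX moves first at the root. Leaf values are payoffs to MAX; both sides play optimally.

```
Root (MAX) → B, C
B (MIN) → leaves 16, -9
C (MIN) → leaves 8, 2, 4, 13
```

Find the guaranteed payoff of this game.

B (MIN): min(16, -9) = -9
C (MIN): min(8, 2, 4, 13) = 2
Root (MAX): max(-9, 2) = 2

2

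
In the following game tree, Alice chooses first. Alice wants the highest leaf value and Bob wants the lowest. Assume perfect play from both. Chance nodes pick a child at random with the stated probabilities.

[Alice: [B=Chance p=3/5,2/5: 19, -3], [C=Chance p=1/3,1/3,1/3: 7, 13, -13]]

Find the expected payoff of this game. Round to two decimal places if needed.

B (Chance): 3/5·19 + 2/5·-3 = 10.2
C (Chance): 1/3·7 + 1/3·13 + 1/3·-13 = 2.33
Root (Alice): max(10.2, 2.33) = 10.2

10.2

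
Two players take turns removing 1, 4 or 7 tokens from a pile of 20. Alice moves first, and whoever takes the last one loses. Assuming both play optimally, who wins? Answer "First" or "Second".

First

W/L table (W = player to move can force a win):
i:   0  1  2  3  4  5  6  7  8  9 10 11 12 13 14 15 16 17 18 19 20
     W  L  W  L  W  W  L  W  W  L  W  L  W  W  L  W  W  L  W  L  W
Position 20 is W, so the first player wins.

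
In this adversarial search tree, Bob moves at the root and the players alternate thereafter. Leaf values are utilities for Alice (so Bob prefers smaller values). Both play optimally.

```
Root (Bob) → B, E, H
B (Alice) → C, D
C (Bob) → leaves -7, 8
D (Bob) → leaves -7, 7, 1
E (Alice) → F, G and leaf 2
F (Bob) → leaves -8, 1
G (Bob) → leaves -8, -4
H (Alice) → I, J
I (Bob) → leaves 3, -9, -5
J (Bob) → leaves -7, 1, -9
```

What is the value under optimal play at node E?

F: min(-8, 1) = -8
G: min(-8, -4) = -8
E: max(-8, -8, 2) = 2

2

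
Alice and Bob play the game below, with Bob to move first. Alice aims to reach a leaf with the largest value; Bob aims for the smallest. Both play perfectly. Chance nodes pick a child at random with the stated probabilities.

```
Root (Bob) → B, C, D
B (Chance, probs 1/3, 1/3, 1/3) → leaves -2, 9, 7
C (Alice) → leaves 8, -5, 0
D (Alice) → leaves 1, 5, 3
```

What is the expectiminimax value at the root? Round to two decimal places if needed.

B (Chance): 1/3·-2 + 1/3·9 + 1/3·7 = 4.67
C (Alice): max(8, -5, 0) = 8
D (Alice): max(1, 5, 3) = 5
Root (Bob): min(4.67, 8, 5) = 4.67

4.67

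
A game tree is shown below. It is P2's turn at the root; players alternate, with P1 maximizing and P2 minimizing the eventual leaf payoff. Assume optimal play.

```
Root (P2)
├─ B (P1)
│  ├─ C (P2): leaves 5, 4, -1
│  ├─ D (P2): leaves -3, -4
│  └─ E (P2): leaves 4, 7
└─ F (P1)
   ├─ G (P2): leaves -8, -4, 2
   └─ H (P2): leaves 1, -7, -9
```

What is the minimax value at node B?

C: min(5, 4, -1) = -1
D: min(-3, -4) = -4
E: min(4, 7) = 4
B: max(-1, -4, 4) = 4

4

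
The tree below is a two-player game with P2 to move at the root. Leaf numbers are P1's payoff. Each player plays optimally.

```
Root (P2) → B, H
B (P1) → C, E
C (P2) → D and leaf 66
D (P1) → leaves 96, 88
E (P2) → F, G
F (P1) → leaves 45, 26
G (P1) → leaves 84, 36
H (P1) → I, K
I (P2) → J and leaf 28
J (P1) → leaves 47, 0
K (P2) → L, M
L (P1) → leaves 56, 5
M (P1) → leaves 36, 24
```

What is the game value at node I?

28

J: max(47, 0) = 47
I: min(47, 28) = 28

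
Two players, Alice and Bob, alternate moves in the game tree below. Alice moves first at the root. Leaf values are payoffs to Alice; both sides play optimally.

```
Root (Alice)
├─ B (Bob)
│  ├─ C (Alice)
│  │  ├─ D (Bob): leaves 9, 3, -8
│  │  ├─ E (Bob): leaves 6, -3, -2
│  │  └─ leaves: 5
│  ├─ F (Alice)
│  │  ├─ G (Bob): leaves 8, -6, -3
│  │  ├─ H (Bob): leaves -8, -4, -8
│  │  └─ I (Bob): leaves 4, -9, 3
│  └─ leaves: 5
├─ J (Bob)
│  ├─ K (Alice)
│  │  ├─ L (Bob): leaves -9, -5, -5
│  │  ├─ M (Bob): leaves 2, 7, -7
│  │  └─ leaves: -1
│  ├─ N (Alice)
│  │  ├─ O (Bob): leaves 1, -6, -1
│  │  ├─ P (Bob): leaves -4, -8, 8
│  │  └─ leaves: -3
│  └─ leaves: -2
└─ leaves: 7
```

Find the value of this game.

D (Bob): min(9, 3, -8) = -8
E (Bob): min(6, -3, -2) = -3
C (Alice): max(-8, -3, 5) = 5
G (Bob): min(8, -6, -3) = -6
H (Bob): min(-8, -4, -8) = -8
I (Bob): min(4, -9, 3) = -9
F (Alice): max(-6, -8, -9) = -6
B (Bob): min(5, -6, 5) = -6
L (Bob): min(-9, -5, -5) = -9
M (Bob): min(2, 7, -7) = -7
K (Alice): max(-9, -7, -1) = -1
O (Bob): min(1, -6, -1) = -6
P (Bob): min(-4, -8, 8) = -8
N (Alice): max(-6, -8, -3) = -3
J (Bob): min(-1, -3, -2) = -3
Root (Alice): max(-6, -3, 7) = 7

7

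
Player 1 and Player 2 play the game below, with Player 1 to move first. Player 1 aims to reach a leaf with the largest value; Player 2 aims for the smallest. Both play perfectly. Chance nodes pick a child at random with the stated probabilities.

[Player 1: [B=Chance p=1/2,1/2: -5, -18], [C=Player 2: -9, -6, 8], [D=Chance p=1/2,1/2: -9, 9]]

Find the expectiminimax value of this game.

B (Chance): 1/2·-5 + 1/2·-18 = -11.5
C (Player 2): min(-9, -6, 8) = -9
D (Chance): 1/2·-9 + 1/2·9 = 0
Root (Player 1): max(-11.5, -9, 0) = 0

0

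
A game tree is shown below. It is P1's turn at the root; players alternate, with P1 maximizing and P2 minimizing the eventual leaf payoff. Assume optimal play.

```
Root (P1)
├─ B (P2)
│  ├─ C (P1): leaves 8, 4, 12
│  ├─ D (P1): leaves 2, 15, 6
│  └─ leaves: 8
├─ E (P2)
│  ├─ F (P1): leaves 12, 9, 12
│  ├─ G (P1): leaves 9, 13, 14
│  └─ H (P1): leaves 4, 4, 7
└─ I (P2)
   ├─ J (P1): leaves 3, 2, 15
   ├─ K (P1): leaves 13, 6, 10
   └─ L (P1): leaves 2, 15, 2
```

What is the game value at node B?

C: max(8, 4, 12) = 12
D: max(2, 15, 6) = 15
B: min(12, 15, 8) = 8

8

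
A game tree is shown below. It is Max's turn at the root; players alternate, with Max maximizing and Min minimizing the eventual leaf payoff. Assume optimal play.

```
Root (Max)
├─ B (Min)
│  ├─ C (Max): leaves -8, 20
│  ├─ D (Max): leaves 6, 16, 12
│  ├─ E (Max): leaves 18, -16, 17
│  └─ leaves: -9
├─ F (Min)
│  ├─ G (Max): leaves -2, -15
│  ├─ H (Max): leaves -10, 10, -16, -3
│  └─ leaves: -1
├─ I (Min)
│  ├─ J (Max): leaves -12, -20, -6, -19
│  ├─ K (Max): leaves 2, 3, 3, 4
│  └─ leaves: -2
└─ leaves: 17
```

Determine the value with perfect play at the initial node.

C (Max): max(-8, 20) = 20
D (Max): max(6, 16, 12) = 16
E (Max): max(18, -16, 17) = 18
B (Min): min(20, 16, 18, -9) = -9
G (Max): max(-2, -15) = -2
H (Max): max(-10, 10, -16, -3) = 10
F (Min): min(-2, 10, -1) = -2
J (Max): max(-12, -20, -6, -19) = -6
K (Max): max(2, 3, 3, 4) = 4
I (Min): min(-6, 4, -2) = -6
Root (Max): max(-9, -2, -6, 17) = 17

17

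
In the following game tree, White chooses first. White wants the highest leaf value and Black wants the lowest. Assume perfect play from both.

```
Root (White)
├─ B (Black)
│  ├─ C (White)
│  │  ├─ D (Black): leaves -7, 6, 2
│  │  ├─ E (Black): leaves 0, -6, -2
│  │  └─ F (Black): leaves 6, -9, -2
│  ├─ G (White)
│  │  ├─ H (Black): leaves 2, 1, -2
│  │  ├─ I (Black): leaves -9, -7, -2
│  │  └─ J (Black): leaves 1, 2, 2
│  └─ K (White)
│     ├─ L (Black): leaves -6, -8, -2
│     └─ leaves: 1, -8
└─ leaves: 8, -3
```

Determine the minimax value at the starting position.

8

D (Black): min(-7, 6, 2) = -7
E (Black): min(0, -6, -2) = -6
F (Black): min(6, -9, -2) = -9
C (White): max(-7, -6, -9) = -6
H (Black): min(2, 1, -2) = -2
I (Black): min(-9, -7, -2) = -9
J (Black): min(1, 2, 2) = 1
G (White): max(-2, -9, 1) = 1
L (Black): min(-6, -8, -2) = -8
K (White): max(-8, 1, -8) = 1
B (Black): min(-6, 1, 1) = -6
Root (White): max(-6, 8, -3) = 8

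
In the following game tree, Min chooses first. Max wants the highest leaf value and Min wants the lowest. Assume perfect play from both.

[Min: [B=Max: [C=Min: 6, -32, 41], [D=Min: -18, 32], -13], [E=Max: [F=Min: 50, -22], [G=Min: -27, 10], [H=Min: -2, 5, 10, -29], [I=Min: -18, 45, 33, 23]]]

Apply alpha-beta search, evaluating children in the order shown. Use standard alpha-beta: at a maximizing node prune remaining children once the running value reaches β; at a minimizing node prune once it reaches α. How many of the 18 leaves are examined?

17

C [α=-∞,β=+∞]: v=-32
D [α=-32,β=+∞]: v=-18
B [α=-∞,β=+∞]: v=-13
F [α=-∞,β=-13]: v=-22
G [α=-22,β=-13]: v=-27 after child 1 ≤ α → α-cutoff, skip 1
H [α=-22,β=-13]: v=-29
I [α=-22,β=-13]: v=-18
E [α=-∞,β=-13]: v=-18
Root [α=-∞,β=+∞]: v=-18
Leaves evaluated: 17 of 18.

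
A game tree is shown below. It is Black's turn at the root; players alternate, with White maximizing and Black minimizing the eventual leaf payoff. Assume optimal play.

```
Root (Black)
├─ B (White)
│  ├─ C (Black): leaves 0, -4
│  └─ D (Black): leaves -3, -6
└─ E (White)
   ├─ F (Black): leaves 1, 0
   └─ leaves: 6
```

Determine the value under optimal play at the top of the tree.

C (Black): min(0, -4) = -4
D (Black): min(-3, -6) = -6
B (White): max(-4, -6) = -4
F (Black): min(1, 0) = 0
E (White): max(0, 6) = 6
Root (Black): min(-4, 6) = -4

-4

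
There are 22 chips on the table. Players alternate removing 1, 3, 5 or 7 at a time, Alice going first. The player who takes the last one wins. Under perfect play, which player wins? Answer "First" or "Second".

W/L table (W = player to move can force a win):
i:   0  1  2  3  4  5  6  7  8  9 10 11 12 13 14 15 16 17 18 19 20 21 22
     L  W  L  W  L  W  L  W  L  W  L  W  L  W  L  W  L  W  L  W  L  W  L
Position 22 is L, so the second player wins.

Second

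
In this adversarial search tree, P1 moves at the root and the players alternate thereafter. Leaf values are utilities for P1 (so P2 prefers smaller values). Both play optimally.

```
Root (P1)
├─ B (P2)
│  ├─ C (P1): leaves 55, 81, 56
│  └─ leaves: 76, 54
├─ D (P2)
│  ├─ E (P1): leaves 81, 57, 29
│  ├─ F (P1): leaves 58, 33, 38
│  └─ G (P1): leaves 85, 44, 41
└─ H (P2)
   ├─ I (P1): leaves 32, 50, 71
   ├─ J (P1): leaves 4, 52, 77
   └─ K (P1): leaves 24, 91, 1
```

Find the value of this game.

C (P1): max(55, 81, 56) = 81
B (P2): min(81, 76, 54) = 54
E (P1): max(81, 57, 29) = 81
F (P1): max(58, 33, 38) = 58
G (P1): max(85, 44, 41) = 85
D (P2): min(81, 58, 85) = 58
I (P1): max(32, 50, 71) = 71
J (P1): max(4, 52, 77) = 77
K (P1): max(24, 91, 1) = 91
H (P2): min(71, 77, 91) = 71
Root (P1): max(54, 58, 71) = 71

71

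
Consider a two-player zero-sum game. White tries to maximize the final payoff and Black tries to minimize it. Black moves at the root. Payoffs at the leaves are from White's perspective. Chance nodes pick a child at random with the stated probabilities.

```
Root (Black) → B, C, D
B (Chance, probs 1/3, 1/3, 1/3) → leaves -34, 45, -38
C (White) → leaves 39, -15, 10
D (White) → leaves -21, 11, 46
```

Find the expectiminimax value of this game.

B (Chance): 1/3·-34 + 1/3·45 + 1/3·-38 = -9
C (White): max(39, -15, 10) = 39
D (White): max(-21, 11, 46) = 46
Root (Black): min(-9, 39, 46) = -9

-9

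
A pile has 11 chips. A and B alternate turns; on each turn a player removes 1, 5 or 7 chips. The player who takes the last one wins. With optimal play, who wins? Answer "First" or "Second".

First

Positions where the player to move wins (W) vs loses (L):
i:   0  1  2  3  4  5  6  7  8  9 10 11
     L  W  L  W  L  W  L  W  L  W  L  W
Position 11 is W, so the first player wins.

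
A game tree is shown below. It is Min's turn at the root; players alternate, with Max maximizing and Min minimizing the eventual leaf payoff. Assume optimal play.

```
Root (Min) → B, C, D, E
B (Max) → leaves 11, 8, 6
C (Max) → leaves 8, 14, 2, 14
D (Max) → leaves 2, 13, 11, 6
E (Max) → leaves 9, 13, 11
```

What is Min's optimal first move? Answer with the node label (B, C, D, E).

B

B (Max): max(11, 8, 6) = 11
C (Max): max(8, 14, 2, 14) = 14
D (Max): max(2, 13, 11, 6) = 13
E (Max): max(9, 13, 11) = 13
Root (Min): min(11, 14, 13, 13) = 11
Min picks the child with the lowest value: B (value 11).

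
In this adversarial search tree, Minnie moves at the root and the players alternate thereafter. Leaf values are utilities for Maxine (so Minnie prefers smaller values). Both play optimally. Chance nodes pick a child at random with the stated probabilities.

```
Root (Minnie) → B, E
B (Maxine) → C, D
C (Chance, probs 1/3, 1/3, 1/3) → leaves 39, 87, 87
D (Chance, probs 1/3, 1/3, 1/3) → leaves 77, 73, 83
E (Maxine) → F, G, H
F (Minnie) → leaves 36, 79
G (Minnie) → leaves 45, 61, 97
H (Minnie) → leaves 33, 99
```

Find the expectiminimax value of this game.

C (Chance): 1/3·39 + 1/3·87 + 1/3·87 = 71
D (Chance): 1/3·77 + 1/3·73 + 1/3·83 = 77.67
B (Maxine): max(71, 77.67) = 77.67
F (Minnie): min(36, 79) = 36
G (Minnie): min(45, 61, 97) = 45
H (Minnie): min(33, 99) = 33
E (Maxine): max(36, 45, 33) = 45
Root (Minnie): min(77.67, 45) = 45

45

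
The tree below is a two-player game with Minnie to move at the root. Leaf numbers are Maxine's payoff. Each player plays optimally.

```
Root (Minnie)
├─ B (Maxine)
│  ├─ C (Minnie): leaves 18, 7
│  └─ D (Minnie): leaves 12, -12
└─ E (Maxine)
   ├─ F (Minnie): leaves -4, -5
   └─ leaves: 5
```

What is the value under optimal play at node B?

7

C: min(18, 7) = 7
D: min(12, -12) = -12
B: max(7, -12) = 7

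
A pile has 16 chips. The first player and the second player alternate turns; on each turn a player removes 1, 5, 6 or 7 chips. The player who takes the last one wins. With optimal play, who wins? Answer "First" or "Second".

Second

W/L table (W = player to move can force a win):
i:   0  1  2  3  4  5  6  7  8  9 10 11 12 13 14 15 16
     L  W  L  W  L  W  W  W  W  W  W  W  L  W  L  W  L
Position 16 is L, so the second player wins.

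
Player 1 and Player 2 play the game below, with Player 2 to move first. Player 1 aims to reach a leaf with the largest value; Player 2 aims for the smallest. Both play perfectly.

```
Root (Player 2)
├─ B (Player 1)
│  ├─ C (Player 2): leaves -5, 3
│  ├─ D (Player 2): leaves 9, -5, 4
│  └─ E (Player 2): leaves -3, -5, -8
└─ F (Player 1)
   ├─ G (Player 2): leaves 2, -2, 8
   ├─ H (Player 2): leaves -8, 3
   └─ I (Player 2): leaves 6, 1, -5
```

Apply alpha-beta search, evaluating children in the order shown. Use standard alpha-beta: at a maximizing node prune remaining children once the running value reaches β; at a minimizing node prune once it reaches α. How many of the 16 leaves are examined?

9

C [α=-∞,β=+∞]: v=-5
D [α=-5,β=+∞]: v=-5 after child 2 ≤ α → α-cutoff, skip 1
E [α=-5,β=+∞]: v=-5 after child 2 ≤ α → α-cutoff, skip 1
B [α=-∞,β=+∞]: v=-5
G [α=-∞,β=-5]: v=-2
F [α=-∞,β=-5]: v=-2 after child 1 ≥ β → β-cutoff, skip 2
Root [α=-∞,β=+∞]: v=-5
Leaves evaluated: 9 of 16.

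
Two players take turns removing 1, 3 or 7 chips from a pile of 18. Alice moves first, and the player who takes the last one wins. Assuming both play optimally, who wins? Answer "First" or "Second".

i:   0  1  2  3  4  5  6  7  8  9 10 11 12 13 14 15 16 17 18
     L  W  L  W  L  W  L  W  L  W  L  W  L  W  L  W  L  W  L
Position 18 is L, so the second player wins.

Second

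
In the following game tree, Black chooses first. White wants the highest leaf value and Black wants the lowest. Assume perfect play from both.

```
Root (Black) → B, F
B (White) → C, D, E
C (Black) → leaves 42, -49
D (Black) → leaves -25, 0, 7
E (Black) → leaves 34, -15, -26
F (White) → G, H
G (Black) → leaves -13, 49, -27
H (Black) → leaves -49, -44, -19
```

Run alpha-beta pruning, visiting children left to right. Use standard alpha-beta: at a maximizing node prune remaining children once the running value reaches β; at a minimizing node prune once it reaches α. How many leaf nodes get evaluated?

C [α=-∞,β=+∞]: v=-49
D [α=-49,β=+∞]: v=-25
E [α=-25,β=+∞]: v=-26
B [α=-∞,β=+∞]: v=-25
G [α=-∞,β=-25]: v=-27
H [α=-27,β=-25]: v=-49 after child 1 ≤ α → α-cutoff, skip 2
F [α=-∞,β=-25]: v=-27
Root [α=-∞,β=+∞]: v=-27
Leaves evaluated: 12 of 14.

12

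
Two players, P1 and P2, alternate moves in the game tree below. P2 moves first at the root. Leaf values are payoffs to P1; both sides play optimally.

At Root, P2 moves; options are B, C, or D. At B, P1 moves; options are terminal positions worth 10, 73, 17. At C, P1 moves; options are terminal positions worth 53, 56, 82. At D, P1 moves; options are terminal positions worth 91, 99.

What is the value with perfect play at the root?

73

B (P1): max(10, 73, 17) = 73
C (P1): max(53, 56, 82) = 82
D (P1): max(91, 99) = 99
Root (P2): min(73, 82, 99) = 73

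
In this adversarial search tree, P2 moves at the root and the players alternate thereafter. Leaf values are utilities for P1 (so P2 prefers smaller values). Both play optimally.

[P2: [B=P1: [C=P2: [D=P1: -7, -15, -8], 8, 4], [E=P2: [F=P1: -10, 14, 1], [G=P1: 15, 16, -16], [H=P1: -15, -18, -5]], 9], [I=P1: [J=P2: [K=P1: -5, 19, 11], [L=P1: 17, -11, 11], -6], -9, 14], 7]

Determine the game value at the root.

D (P1): max(-7, -15, -8) = -7
C (P2): min(-7, 8, 4) = -7
F (P1): max(-10, 14, 1) = 14
G (P1): max(15, 16, -16) = 16
H (P1): max(-15, -18, -5) = -5
E (P2): min(14, 16, -5) = -5
B (P1): max(-7, -5, 9) = 9
K (P1): max(-5, 19, 11) = 19
L (P1): max(17, -11, 11) = 17
J (P2): min(19, 17, -6) = -6
I (P1): max(-6, -9, 14) = 14
Root (P2): min(9, 14, 7) = 7

7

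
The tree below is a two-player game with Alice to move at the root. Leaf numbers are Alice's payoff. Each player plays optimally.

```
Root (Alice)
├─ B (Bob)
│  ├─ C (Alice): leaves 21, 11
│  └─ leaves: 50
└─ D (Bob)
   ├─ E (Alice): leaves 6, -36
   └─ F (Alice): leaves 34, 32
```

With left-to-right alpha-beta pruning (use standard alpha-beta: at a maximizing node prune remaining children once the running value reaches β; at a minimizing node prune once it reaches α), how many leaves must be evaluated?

C [α=-∞,β=+∞]: v=21
B [α=-∞,β=+∞]: v=21
E [α=21,β=+∞]: v=6
D [α=21,β=+∞]: v=6 after child 1 ≤ α → α-cutoff, skip 1
Root [α=-∞,β=+∞]: v=21
Leaves evaluated: 5 of 7.

5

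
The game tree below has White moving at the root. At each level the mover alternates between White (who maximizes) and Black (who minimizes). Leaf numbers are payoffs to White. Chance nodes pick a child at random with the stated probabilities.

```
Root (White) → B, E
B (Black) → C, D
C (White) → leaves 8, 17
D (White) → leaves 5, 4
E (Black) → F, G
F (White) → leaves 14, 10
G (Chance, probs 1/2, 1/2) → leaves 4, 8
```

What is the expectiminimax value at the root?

6

C (White): max(8, 17) = 17
D (White): max(5, 4) = 5
B (Black): min(17, 5) = 5
F (White): max(14, 10) = 14
G (Chance): 1/2·4 + 1/2·8 = 6
E (Black): min(14, 6) = 6
Root (White): max(5, 6) = 6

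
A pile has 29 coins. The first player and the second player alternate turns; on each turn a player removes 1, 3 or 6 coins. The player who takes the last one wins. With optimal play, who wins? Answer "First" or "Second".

Compute winning (W) and losing (L) positions by backward induction:
i:   0  1  2  3  4  5  6  7  8  9 10 11 12 13 14 15 16 17 18 19 20 21 22 23 24 25 26 27 28 29
     L  W  L  W  L  W  W  W  W  L  W  L  W  L  W  W  W  W  L  W  L  W  L  W  W  W  W  L  W  L
Position 29 is L, so the second player wins.

Second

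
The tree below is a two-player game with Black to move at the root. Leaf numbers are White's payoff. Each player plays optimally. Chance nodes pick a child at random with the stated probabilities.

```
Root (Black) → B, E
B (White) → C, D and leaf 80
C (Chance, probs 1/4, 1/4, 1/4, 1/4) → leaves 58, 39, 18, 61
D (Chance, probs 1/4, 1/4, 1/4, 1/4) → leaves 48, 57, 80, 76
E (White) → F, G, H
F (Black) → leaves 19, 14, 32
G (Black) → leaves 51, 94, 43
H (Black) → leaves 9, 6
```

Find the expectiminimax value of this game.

43

C (Chance): 1/4·58 + 1/4·39 + 1/4·18 + 1/4·61 = 44
D (Chance): 1/4·48 + 1/4·57 + 1/4·80 + 1/4·76 = 65.25
B (White): max(44, 65.25, 80) = 80
F (Black): min(19, 14, 32) = 14
G (Black): min(51, 94, 43) = 43
H (Black): min(9, 6) = 6
E (White): max(14, 43, 6) = 43
Root (Black): min(80, 43) = 43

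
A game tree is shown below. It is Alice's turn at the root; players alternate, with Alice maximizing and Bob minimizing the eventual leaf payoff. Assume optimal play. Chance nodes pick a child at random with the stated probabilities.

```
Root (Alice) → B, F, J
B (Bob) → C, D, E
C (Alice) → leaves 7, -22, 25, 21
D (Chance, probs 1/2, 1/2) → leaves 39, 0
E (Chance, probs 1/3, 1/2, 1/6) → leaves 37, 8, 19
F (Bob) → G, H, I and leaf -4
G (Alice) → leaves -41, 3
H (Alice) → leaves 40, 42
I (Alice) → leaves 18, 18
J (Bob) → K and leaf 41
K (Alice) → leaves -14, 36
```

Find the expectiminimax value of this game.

36

C (Alice): max(7, -22, 25, 21) = 25
D (Chance): 1/2·39 + 1/2·0 = 19.5
E (Chance): 1/3·37 + 1/2·8 + 1/6·19 = 19.5
B (Bob): min(25, 19.5, 19.5) = 19.5
G (Alice): max(-41, 3) = 3
H (Alice): max(40, 42) = 42
I (Alice): max(18, 18) = 18
F (Bob): min(3, 42, 18, -4) = -4
K (Alice): max(-14, 36) = 36
J (Bob): min(36, 41) = 36
Root (Alice): max(19.5, -4, 36) = 36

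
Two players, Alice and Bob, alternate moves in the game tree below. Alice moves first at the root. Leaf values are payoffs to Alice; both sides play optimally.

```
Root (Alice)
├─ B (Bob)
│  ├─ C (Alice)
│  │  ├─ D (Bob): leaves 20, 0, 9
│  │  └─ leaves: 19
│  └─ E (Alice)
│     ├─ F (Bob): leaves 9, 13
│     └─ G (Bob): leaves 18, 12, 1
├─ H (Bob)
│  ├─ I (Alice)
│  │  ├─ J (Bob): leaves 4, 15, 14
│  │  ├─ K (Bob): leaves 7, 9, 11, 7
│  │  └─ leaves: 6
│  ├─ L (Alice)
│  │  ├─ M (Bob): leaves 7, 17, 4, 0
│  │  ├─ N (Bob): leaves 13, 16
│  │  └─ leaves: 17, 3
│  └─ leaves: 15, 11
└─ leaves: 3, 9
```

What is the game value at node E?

9

F: min(9, 13) = 9
G: min(18, 12, 1) = 1
E: max(9, 1) = 9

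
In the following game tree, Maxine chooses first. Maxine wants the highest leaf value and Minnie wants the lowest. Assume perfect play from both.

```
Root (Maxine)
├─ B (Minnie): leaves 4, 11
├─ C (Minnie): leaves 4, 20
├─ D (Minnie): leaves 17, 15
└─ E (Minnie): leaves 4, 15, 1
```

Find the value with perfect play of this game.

B (Minnie): min(4, 11) = 4
C (Minnie): min(4, 20) = 4
D (Minnie): min(17, 15) = 15
E (Minnie): min(4, 15, 1) = 1
Root (Maxine): max(4, 4, 15, 1) = 15

15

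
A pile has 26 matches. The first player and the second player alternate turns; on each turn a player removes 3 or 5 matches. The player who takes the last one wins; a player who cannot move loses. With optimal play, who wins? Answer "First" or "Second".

Second

Positions where the player to move wins (W) vs loses (L):
i:   0  1  2  3  4  5  6  7  8  9 10 11 12 13 14 15 16 17 18 19 20 21 22 23 24 25 26
     L  L  L  W  W  W  W  W  L  L  L  W  W  W  W  W  L  L  L  W  W  W  W  W  L  L  L
Position 26 is L, so the second player wins.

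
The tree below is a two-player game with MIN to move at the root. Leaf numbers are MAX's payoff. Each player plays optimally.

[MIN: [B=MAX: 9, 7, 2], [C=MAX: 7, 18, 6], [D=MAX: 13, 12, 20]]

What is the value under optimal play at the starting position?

B (MAX): max(9, 7, 2) = 9
C (MAX): max(7, 18, 6) = 18
D (MAX): max(13, 12, 20) = 20
Root (MIN): min(9, 18, 20) = 9

9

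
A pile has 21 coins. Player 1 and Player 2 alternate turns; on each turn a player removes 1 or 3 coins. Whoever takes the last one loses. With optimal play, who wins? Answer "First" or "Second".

i:   0  1  2  3  4  5  6  7  8  9 10 11 12 13 14 15 16 17 18 19 20 21
     W  L  W  L  W  L  W  L  W  L  W  L  W  L  W  L  W  L  W  L  W  L
Position 21 is L, so the second player wins.

Second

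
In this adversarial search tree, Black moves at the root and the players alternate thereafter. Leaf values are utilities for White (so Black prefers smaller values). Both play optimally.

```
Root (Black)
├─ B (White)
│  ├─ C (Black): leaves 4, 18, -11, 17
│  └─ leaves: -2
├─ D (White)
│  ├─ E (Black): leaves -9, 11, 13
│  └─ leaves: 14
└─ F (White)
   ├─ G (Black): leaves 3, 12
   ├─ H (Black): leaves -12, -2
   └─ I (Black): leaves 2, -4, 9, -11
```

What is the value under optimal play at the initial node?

-2

C (Black): min(4, 18, -11, 17) = -11
B (White): max(-11, -2) = -2
E (Black): min(-9, 11, 13) = -9
D (White): max(-9, 14) = 14
G (Black): min(3, 12) = 3
H (Black): min(-12, -2) = -12
I (Black): min(2, -4, 9, -11) = -11
F (White): max(3, -12, -11) = 3
Root (Black): min(-2, 14, 3) = -2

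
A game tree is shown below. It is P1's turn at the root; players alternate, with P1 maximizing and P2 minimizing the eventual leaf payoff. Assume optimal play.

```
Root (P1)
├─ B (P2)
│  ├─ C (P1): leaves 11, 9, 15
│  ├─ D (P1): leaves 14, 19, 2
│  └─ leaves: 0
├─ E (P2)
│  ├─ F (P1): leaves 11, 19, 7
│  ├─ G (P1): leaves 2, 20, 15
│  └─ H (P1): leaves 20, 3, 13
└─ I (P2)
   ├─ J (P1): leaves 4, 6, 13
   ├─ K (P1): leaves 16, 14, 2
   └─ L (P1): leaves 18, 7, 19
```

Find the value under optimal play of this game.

C (P1): max(11, 9, 15) = 15
D (P1): max(14, 19, 2) = 19
B (P2): min(15, 19, 0) = 0
F (P1): max(11, 19, 7) = 19
G (P1): max(2, 20, 15) = 20
H (P1): max(20, 3, 13) = 20
E (P2): min(19, 20, 20) = 19
J (P1): max(4, 6, 13) = 13
K (P1): max(16, 14, 2) = 16
L (P1): max(18, 7, 19) = 19
I (P2): min(13, 16, 19) = 13
Root (P1): max(0, 19, 13) = 19

19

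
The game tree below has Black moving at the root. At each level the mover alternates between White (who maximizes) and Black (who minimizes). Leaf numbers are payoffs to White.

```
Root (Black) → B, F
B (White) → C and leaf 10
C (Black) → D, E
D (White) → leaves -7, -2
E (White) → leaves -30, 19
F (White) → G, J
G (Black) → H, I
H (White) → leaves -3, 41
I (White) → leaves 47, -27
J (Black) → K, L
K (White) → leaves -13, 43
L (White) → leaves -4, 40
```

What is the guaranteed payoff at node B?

D: max(-7, -2) = -2
E: max(-30, 19) = 19
C: min(-2, 19) = -2
B: max(-2, 10) = 10

10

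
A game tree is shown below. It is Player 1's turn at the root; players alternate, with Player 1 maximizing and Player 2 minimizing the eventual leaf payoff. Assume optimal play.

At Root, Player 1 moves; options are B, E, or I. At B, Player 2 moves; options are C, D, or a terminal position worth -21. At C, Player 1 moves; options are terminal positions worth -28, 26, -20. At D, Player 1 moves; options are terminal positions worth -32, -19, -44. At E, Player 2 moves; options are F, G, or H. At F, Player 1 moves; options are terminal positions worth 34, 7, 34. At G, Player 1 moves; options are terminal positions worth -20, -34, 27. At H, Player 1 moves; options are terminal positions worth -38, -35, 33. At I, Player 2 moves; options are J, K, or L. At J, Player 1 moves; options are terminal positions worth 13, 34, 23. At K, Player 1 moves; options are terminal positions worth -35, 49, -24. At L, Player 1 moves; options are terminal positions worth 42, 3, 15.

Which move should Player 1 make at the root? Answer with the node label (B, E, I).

I

C (Player 1): max(-28, 26, -20) = 26
D (Player 1): max(-32, -19, -44) = -19
B (Player 2): min(26, -19, -21) = -21
F (Player 1): max(34, 7, 34) = 34
G (Player 1): max(-20, -34, 27) = 27
H (Player 1): max(-38, -35, 33) = 33
E (Player 2): min(34, 27, 33) = 27
J (Player 1): max(13, 34, 23) = 34
K (Player 1): max(-35, 49, -24) = 49
L (Player 1): max(42, 3, 15) = 42
I (Player 2): min(34, 49, 42) = 34
Root (Player 1): max(-21, 27, 34) = 34
Player 1 picks the child with the highest value: I (value 34).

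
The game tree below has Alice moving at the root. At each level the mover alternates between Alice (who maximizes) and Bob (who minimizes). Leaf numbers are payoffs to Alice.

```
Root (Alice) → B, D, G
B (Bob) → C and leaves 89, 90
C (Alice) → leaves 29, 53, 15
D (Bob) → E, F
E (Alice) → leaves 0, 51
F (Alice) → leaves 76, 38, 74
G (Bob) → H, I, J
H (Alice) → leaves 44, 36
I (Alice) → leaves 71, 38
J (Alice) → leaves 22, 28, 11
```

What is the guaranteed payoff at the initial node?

C (Alice): max(29, 53, 15) = 53
B (Bob): min(53, 89, 90) = 53
E (Alice): max(0, 51) = 51
F (Alice): max(76, 38, 74) = 76
D (Bob): min(51, 76) = 51
H (Alice): max(44, 36) = 44
I (Alice): max(71, 38) = 71
J (Alice): max(22, 28, 11) = 28
G (Bob): min(44, 71, 28) = 28
Root (Alice): max(53, 51, 28) = 53

53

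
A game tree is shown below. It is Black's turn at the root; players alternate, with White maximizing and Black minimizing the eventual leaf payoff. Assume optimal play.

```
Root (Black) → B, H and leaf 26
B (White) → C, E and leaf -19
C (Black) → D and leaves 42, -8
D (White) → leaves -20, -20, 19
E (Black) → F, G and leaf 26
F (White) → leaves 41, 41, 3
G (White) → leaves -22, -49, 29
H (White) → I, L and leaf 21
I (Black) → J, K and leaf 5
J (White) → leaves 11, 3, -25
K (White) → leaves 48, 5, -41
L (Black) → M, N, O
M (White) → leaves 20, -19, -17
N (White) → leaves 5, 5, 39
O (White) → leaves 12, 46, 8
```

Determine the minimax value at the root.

21

D (White): max(-20, -20, 19) = 19
C (Black): min(19, 42, -8) = -8
F (White): max(41, 41, 3) = 41
G (White): max(-22, -49, 29) = 29
E (Black): min(41, 29, 26) = 26
B (White): max(-8, 26, -19) = 26
J (White): max(11, 3, -25) = 11
K (White): max(48, 5, -41) = 48
I (Black): min(11, 48, 5) = 5
M (White): max(20, -19, -17) = 20
N (White): max(5, 5, 39) = 39
O (White): max(12, 46, 8) = 46
L (Black): min(20, 39, 46) = 20
H (White): max(5, 20, 21) = 21
Root (Black): min(26, 21, 26) = 21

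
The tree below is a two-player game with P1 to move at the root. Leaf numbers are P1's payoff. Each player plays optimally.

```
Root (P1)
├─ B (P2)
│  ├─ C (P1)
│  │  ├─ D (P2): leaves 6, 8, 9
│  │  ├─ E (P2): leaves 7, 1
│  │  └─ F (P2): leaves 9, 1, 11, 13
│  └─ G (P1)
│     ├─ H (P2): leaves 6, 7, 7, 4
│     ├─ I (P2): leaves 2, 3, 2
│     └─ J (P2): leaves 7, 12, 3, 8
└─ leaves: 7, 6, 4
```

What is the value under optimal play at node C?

D: min(6, 8, 9) = 6
E: min(7, 1) = 1
F: min(9, 1, 11, 13) = 1
C: max(6, 1, 1) = 6

6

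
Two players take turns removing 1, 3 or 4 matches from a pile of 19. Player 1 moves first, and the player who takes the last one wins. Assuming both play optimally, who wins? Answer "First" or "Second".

Compute winning (W) and losing (L) positions by backward induction:
i:   0  1  2  3  4  5  6  7  8  9 10 11 12 13 14 15 16 17 18 19
     L  W  L  W  W  W  W  L  W  L  W  W  W  W  L  W  L  W  W  W
Position 19 is W, so the first player wins.

First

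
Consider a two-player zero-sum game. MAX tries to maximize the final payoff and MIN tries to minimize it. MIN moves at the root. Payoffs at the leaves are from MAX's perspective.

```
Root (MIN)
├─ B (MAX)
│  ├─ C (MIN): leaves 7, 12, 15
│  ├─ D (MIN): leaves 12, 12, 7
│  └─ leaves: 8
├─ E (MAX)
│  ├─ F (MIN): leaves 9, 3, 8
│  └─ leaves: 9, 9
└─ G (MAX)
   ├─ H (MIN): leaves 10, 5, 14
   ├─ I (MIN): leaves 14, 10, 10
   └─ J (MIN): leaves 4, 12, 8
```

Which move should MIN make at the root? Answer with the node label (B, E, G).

B

C (MIN): min(7, 12, 15) = 7
D (MIN): min(12, 12, 7) = 7
B (MAX): max(7, 7, 8) = 8
F (MIN): min(9, 3, 8) = 3
E (MAX): max(3, 9, 9) = 9
H (MIN): min(10, 5, 14) = 5
I (MIN): min(14, 10, 10) = 10
J (MIN): min(4, 12, 8) = 4
G (MAX): max(5, 10, 4) = 10
Root (MIN): min(8, 9, 10) = 8
MIN picks the child with the lowest value: B (value 8).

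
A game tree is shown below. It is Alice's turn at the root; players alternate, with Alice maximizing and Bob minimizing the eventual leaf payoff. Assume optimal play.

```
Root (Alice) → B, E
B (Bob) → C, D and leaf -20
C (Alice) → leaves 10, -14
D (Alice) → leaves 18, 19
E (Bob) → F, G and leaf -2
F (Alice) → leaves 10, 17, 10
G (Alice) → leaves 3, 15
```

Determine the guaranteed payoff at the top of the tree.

C (Alice): max(10, -14) = 10
D (Alice): max(18, 19) = 19
B (Bob): min(10, 19, -20) = -20
F (Alice): max(10, 17, 10) = 17
G (Alice): max(3, 15) = 15
E (Bob): min(17, 15, -2) = -2
Root (Alice): max(-20, -2) = -2

-2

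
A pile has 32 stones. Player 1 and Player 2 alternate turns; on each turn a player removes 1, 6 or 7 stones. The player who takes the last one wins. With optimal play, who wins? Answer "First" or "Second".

First

i:   0  1  2  3  4  5  6  7  8  9 10 11 12 13 14 15 16 17 18 19 20 21 22 23 24 25 26 27 28 29 30 31 32
     L  W  L  W  L  W  W  W  W  W  W  W  L  W  L  W  L  W  W  W  W  W  W  W  L  W  L  W  L  W  W  W  W
Position 32 is W, so the first player wins.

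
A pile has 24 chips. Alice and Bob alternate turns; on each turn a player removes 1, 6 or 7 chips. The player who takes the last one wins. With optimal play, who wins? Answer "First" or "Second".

Second

Positions where the player to move wins (W) vs loses (L):
i:   0  1  2  3  4  5  6  7  8  9 10 11 12 13 14 15 16 17 18 19 20 21 22 23 24
     L  W  L  W  L  W  W  W  W  W  W  W  L  W  L  W  L  W  W  W  W  W  W  W  L
Position 24 is L, so the second player wins.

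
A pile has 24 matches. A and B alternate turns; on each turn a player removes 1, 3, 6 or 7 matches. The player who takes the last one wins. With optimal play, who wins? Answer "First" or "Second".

Second

Mark each pile size as W (mover wins) or L (mover loses):
i:   0  1  2  3  4  5  6  7  8  9 10 11 12 13 14 15 16 17 18 19 20 21 22 23 24
     L  W  L  W  L  W  W  W  W  W  W  W  L  W  L  W  L  W  W  W  W  W  W  W  L
Position 24 is L, so the second player wins.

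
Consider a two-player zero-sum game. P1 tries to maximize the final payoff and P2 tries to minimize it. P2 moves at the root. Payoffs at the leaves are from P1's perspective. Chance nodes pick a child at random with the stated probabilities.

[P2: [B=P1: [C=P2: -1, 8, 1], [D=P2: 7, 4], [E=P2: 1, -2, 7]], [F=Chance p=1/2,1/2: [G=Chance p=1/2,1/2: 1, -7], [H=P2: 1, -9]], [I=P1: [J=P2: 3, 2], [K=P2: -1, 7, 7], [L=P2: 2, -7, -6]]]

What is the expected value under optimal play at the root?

-6

C (P2): min(-1, 8, 1) = -1
D (P2): min(7, 4) = 4
E (P2): min(1, -2, 7) = -2
B (P1): max(-1, 4, -2) = 4
G (Chance): 1/2·1 + 1/2·-7 = -3
H (P2): min(1, -9) = -9
F (Chance): 1/2·-3 + 1/2·-9 = -6
J (P2): min(3, 2) = 2
K (P2): min(-1, 7, 7) = -1
L (P2): min(2, -7, -6) = -7
I (P1): max(2, -1, -7) = 2
Root (P2): min(4, -6, 2) = -6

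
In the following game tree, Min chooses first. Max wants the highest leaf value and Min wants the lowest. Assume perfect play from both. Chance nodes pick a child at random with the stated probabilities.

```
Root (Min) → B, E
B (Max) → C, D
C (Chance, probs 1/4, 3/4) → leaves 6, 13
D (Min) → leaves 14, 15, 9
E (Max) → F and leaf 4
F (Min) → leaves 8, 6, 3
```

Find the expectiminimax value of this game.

4

C (Chance): 1/4·6 + 3/4·13 = 11.25
D (Min): min(14, 15, 9) = 9
B (Max): max(11.25, 9) = 11.25
F (Min): min(8, 6, 3) = 3
E (Max): max(3, 4) = 4
Root (Min): min(11.25, 4) = 4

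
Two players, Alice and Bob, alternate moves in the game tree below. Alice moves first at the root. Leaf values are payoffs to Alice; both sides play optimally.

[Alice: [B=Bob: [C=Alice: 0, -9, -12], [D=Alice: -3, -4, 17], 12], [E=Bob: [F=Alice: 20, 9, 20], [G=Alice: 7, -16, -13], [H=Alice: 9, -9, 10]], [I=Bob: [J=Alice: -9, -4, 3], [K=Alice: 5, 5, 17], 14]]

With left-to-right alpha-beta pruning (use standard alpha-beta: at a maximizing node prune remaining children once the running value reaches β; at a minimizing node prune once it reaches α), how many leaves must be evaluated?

C [α=-∞,β=+∞]: v=0
D [α=-∞,β=0]: v=17
B [α=-∞,β=+∞]: v=0
F [α=0,β=+∞]: v=20
G [α=0,β=20]: v=7
H [α=0,β=7]: v=9 after child 1 ≥ β → β-cutoff, skip 2
E [α=0,β=+∞]: v=7
J [α=7,β=+∞]: v=3
I [α=7,β=+∞]: v=3 after child 1 ≤ α → α-cutoff, skip 2
Root [α=-∞,β=+∞]: v=7
Leaves evaluated: 17 of 23.

17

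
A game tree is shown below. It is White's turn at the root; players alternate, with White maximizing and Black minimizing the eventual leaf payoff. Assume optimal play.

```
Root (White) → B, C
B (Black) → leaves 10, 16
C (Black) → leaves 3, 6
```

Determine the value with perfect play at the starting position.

10

B (Black): min(10, 16) = 10
C (Black): min(3, 6) = 3
Root (White): max(10, 3) = 10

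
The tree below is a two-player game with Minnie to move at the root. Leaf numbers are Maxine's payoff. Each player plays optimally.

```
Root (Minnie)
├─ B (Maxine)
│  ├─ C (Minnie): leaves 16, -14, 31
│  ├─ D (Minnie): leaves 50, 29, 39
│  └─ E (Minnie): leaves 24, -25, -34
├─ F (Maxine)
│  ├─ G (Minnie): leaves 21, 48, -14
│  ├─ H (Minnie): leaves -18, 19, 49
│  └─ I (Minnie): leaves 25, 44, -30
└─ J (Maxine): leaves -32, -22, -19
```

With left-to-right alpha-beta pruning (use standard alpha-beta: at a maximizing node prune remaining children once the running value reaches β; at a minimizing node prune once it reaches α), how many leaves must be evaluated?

C [α=-∞,β=+∞]: v=-14
D [α=-14,β=+∞]: v=29
E [α=29,β=+∞]: v=24 after child 1 ≤ α → α-cutoff, skip 2
B [α=-∞,β=+∞]: v=29
G [α=-∞,β=29]: v=-14
H [α=-14,β=29]: v=-18 after child 1 ≤ α → α-cutoff, skip 2
I [α=-14,β=29]: v=-30
F [α=-∞,β=29]: v=-14
J [α=-∞,β=-14]: v=-19
Root [α=-∞,β=+∞]: v=-19
Leaves evaluated: 17 of 21.

17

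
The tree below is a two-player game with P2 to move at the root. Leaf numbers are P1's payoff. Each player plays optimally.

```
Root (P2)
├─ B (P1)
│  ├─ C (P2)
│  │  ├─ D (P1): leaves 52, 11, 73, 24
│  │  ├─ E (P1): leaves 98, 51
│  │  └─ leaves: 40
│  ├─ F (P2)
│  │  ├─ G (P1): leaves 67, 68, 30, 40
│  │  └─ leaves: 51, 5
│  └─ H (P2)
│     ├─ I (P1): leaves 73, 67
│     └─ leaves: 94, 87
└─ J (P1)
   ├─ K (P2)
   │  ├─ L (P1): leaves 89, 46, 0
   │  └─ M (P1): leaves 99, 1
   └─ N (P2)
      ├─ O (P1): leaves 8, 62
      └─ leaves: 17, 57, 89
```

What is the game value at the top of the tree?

D (P1): max(52, 11, 73, 24) = 73
E (P1): max(98, 51) = 98
C (P2): min(73, 98, 40) = 40
G (P1): max(67, 68, 30, 40) = 68
F (P2): min(68, 51, 5) = 5
I (P1): max(73, 67) = 73
H (P2): min(73, 94, 87) = 73
B (P1): max(40, 5, 73) = 73
L (P1): max(89, 46, 0) = 89
M (P1): max(99, 1) = 99
K (P2): min(89, 99) = 89
O (P1): max(8, 62) = 62
N (P2): min(62, 17, 57, 89) = 17
J (P1): max(89, 17) = 89
Root (P2): min(73, 89) = 73

73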